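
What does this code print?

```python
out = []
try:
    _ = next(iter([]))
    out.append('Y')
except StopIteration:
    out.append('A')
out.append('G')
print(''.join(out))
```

Execution trace: 'A' (except StopIteration) → 'G' (after the try/except). Output: AG

Answer: AG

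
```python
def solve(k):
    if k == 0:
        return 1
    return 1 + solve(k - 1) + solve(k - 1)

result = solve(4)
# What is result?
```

solve(k) = 1 + 2·solve(k-1), solve(0)=1. Closed form: (1+1)·2^4 - 1 = 31.

Answer: 31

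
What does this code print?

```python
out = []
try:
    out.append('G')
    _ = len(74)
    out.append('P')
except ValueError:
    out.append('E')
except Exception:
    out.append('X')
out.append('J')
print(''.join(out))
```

Execution trace: 'G' (try body) → 'X' (except Exception) → 'J' (after the try/except). Output: GXJ

Answer: GXJ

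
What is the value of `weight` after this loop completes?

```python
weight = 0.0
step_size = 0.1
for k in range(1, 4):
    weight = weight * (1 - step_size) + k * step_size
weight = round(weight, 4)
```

Moving average with lr=0.1
`weight` takes the values: 0.0 → 0.1 → 0.29 → 0.561

Answer: 0.561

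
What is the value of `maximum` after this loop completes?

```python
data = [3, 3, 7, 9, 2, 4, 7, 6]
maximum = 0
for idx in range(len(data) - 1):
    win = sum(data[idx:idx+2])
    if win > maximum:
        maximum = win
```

Max sum of 2-element window in [3, 3, 7, 9, 2, 4, 7, 6]
`maximum` takes the values: 0 → 6 → 10 → 16

Answer: 16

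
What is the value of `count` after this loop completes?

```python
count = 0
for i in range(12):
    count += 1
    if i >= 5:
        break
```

Loop breaks when i reaches 5, count is 6
`count` takes the values: 0 → 1 → 2 → 3 → 4 → 5 → 6

Answer: 6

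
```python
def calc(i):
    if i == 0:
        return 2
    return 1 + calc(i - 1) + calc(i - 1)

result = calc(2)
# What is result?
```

calc(i) = 1 + 2·calc(i-1), calc(0)=2. Closed form: (2+1)·2^2 - 1 = 11.

Answer: 11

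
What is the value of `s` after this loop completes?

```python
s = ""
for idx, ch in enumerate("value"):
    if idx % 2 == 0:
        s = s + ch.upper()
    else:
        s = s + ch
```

Uppercase even positions in 'value'
`s` takes the values: "" → "V" → "Va" → "VaL" → "VaLu" → "VaLuE"

Answer: "VaLuE"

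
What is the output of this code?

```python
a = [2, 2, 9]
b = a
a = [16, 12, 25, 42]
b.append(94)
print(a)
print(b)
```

Key concept: rebinding vs mutation: a is rebound to a new list, b still points at the original.
Step by step:
`a = [2, 2, 9]` → a = [2, 2, 9]
`b = a` → b = [2, 2, 9] (same object as a)
`a = [16, 12, 25, 42]` → a = [16, 12, 25, 42]
`b.append(94)` → b = [2, 2, 9, 94]
`print(a)` → prints [16, 12, 25, 42]
`print(b)` → prints [2, 2, 9, 94]

Answer:
[16, 12, 25, 42]
[2, 2, 9, 94]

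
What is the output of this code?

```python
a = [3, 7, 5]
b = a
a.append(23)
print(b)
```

Key concept: basic list aliasing.
Step by step:
`a = [3, 7, 5]` → a = [3, 7, 5]
`b = a` → b = [3, 7, 5] (same object as a)
`a.append(23)` → a = [3, 7, 5, 23] (same object as b); b = [3, 7, 5, 23] (same object as a)
`print(b)` → prints [3, 7, 5, 23]

Answer: [3, 7, 5, 23]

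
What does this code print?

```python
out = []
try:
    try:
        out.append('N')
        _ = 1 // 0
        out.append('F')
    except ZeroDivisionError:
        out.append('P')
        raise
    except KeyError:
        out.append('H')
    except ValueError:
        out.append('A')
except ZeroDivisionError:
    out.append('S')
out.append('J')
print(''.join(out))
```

Execution trace: 'N' (try body) → 'P' (except ZeroDivisionError) → 'S' (outer except ZeroDivisionError) → 'J' (after the try/except). Output: NPSJ

Answer: NPSJ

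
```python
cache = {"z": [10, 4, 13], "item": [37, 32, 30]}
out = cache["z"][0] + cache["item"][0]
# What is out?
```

Trace:
`cache = {"z": [10, 4, 13], "item": [37, 32, 30]}` → cache = {'z': [10, 4, 13], 'item': [37, 32, 30]}
`out = cache["z"][0] + cache["item"][0]` → out = 47
So out = 47

Answer: 47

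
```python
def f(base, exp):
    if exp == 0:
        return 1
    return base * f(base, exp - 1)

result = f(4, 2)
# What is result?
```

f(4, 2) = 4 * 4 = 16

Answer: 16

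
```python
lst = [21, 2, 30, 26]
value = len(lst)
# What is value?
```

Trace:
`lst = [21, 2, 30, 26]` → lst = [21, 2, 30, 26]
`value = len(lst)` → value = 4
So value = 4

Answer: 4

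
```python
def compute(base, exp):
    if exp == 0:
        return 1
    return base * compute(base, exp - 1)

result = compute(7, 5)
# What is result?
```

compute(7, 5) = 7 * 7 * 7 * 7 * 7 = 16807

Answer: 16807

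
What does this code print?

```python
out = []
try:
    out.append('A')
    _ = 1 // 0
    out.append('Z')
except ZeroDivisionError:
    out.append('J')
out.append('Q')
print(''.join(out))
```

Execution trace: 'A' (try body) → 'J' (except ZeroDivisionError) → 'Q' (after the try/except). Output: AJQ

Answer: AJQ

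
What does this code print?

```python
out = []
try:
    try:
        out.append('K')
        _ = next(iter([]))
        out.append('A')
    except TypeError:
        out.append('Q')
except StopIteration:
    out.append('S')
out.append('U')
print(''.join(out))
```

Execution trace: 'K' (try body) → 'S' (outer except StopIteration) → 'U' (after the try/except). Output: KSU

Answer: KSU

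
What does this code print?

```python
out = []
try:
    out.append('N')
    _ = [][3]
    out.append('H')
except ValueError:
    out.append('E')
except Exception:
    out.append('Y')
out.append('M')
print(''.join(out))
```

Execution trace: 'N' (try body) → 'Y' (except Exception) → 'M' (after the try/except). Output: NYM

Answer: NYM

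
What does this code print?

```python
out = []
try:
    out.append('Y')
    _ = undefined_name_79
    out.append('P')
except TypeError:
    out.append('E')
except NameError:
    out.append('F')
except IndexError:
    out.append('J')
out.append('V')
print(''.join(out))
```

Execution trace: 'Y' (try body) → 'F' (except NameError) → 'V' (after the try/except). Output: YFV

Answer: YFV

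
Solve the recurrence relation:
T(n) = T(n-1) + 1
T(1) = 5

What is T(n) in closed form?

Unrolling: T(n) = T(1) + 1·(n-1) = 5 + 1(n-1) = n + 4.

Answer: T(n) = n + 4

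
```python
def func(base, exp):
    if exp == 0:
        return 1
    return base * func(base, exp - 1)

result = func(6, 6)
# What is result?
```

func(6, 6) = 6 * 6 * 6 * 6 * 6 * 6 = 46656

Answer: 46656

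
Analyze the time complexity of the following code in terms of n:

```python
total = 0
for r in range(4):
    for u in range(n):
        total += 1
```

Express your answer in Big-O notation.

Each loop level contributes: 1 × n. Multiplying the contributions gives O(n).

Answer: O(n)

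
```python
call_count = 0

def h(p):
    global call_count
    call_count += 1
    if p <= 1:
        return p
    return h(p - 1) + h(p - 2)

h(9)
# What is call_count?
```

Calls(p) = 1 + Calls(p-1) + Calls(p-2); Calls(0)=Calls(1)=1. For p=9 this gives 109.

Answer: 109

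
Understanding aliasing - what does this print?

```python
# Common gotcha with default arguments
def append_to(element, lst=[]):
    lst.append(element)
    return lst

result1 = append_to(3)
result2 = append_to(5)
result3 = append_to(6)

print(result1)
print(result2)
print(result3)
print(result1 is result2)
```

Key concept: mutable default argument gotcha.
Step by step:
`result1 = append_to(3)` → result1 = [3]
`result2 = append_to(5)` → result1 = [3, 5] (same object as result2); result2 = [3, 5] (same object as result1)
`result3 = append_to(6)` → result1 = [3, 5, 6] (same object as result2, result3); result2 = [3, 5, 6] (same object as result1, result3); result3 = [3, 5, 6] (same object as result1, result2)
`print(result1)` → prints [3, 5, 6]
`print(result2)` → prints [3, 5, 6]
`print(result3)` → prints [3, 5, 6]
`print(result1 is result2)` → prints True

Answer:
[3, 5, 6]
[3, 5, 6]
[3, 5, 6]
True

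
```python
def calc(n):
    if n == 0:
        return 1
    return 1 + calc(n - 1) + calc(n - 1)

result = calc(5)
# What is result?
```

calc(n) = 1 + 2·calc(n-1), calc(0)=1. Closed form: (1+1)·2^5 - 1 = 63.

Answer: 63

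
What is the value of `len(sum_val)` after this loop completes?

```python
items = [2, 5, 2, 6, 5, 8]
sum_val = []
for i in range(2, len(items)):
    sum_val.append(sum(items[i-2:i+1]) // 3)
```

Number of 3-element averages
`sum_val` takes the values: [] → [3] → [3, 4] → [3, 4, 4] → [3, 4, 4, 6]
So `len(sum_val)` = 4

Answer: 4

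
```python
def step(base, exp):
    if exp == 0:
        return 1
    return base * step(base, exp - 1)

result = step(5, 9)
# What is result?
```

step(5, 9) = 5 * 5 * 5 * 5 * 5 * 5 * 5 * 5 * 5 = 1953125

Answer: 1953125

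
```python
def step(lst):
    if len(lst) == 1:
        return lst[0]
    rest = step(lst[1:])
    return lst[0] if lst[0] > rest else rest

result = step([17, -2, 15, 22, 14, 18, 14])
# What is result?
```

Recursive max over [17, -2, 15, 22, 14, 18, 14] = 22

Answer: 22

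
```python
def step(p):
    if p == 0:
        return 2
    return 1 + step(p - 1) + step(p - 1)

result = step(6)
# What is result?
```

step(p) = 1 + 2·step(p-1), step(0)=2. Closed form: (2+1)·2^6 - 1 = 191.

Answer: 191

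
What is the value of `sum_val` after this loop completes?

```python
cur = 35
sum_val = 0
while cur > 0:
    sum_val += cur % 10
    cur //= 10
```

Sum digits of 35
`sum_val` takes the values: 0 → 5 → 8

Answer: 8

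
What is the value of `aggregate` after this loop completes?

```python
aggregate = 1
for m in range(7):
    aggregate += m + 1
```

Start at 1, add 1 to 7 = 29
`aggregate` takes the values: 1 → 2 → 4 → 7 → 11 → 16 → 22 → 29

Answer: 29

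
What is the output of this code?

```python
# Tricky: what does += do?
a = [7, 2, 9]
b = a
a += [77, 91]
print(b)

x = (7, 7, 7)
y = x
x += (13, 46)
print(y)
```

Key concept: += behavior differs for mutable vs immutable.
Step by step:
`a = [7, 2, 9]` → a = [7, 2, 9]
`b = a` → b = [7, 2, 9] (same object as a)
`a += [77, 91]` → a = [7, 2, 9, 77, 91] (same object as b); b = [7, 2, 9, 77, 91] (same object as a)
`print(b)` → prints [7, 2, 9, 77, 91]
`x = (7, 7, 7)` → x = (7, 7, 7)
`y = x` → y = (7, 7, 7)
`x += (13, 46)` → x = (7, 7, 7, 13, 46)
`print(y)` → prints (7, 7, 7)

Answer:
[7, 2, 9, 77, 91]
(7, 7, 7)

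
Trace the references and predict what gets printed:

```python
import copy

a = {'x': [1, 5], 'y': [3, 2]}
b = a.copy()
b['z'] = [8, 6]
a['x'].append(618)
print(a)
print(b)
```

Key concept: shallow copy of dict with mutable values.
Step by step:
`a = {'x': [1, 5], 'y': [3, 2]}` → a = {'x': [1, 5], 'y': [3, 2]}
`b = a.copy()` → b = {'x': [1, 5], 'y': [3, 2]}
`b['z'] = [8, 6]` → b = {'x': [1, 5], 'y': [3, 2], 'z': [8, 6]}
`a['x'].append(618)` → a = {'x': [1, 5, 618], 'y': [3, 2]}; b = {'x': [1, 5, 618], 'y': [3, 2], 'z': [8, 6]}
`print(a)` → prints {'x': [1, 5, 618], 'y': [3, 2]}
`print(b)` → prints {'x': [1, 5, 618], 'y': [3, 2], 'z': [8, 6]}

Answer:
{'x': [1, 5, 618], 'y': [3, 2]}
{'x': [1, 5, 618], 'y': [3, 2], 'z': [8, 6]}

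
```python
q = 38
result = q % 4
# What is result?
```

Trace:
`q = 38` → q = 38
`result = q % 4` → result = 2
So result = 2

Answer: 2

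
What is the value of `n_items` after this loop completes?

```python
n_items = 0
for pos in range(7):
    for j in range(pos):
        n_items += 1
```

Triangle number: 0+1+2+...+6
`n_items` takes the values: 0 → 1 → 2 → 3 → 4 → 5 → 6 → 7 → 8 → 9 → 10 → 11 → 12 → 13 → 14 → 15 → 16 → 17 → 18 → 19 → 20 → 21

Answer: 21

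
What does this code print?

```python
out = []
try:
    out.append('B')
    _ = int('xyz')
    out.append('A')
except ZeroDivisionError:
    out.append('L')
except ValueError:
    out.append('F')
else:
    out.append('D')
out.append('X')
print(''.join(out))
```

Execution trace: 'B' (try body) → 'F' (except ValueError) → 'X' (after the try/except). Output: BFX

Answer: BFX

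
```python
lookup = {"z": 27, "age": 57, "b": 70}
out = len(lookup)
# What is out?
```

Trace:
`lookup = {"z": 27, "age": 57, "b": 70}` → lookup = {'z': 27, 'age': 57, 'b': 70}
`out = len(lookup)` → out = 3
So out = 3

Answer: 3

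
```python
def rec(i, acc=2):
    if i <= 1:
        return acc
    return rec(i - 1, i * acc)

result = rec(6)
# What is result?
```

Accumulator trace (n, acc): (6, 2) -> (5, 12) -> (4, 60) -> (3, 240) -> (2, 720) -> (1, 1440) -> return 1440

Answer: 1440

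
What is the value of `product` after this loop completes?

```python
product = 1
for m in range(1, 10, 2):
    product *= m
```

Product of 1, 3, 5, ... up to 9
`product` takes the values: 1 → 3 → 15 → 105 → 945

Answer: 945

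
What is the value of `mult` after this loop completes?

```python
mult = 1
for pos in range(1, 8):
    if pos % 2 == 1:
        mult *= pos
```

Product of odd numbers 1 to 7
`mult` takes the values: 1 → 3 → 15 → 105

Answer: 105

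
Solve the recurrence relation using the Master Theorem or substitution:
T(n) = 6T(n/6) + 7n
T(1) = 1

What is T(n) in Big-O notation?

By Master Theorem: a=6, b=6, f(n)=7n. Since log_6(6) = 1 and f(n) = Θ(n^1), Case 2 applies. T(n) = O(n log n).

Answer: O(n log n)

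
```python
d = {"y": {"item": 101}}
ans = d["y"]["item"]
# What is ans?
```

Trace:
`d = {"y": {"item": 101}}` → d = {'y': {'item': 101}}
`ans = d["y"]["item"]` → ans = 101
So ans = 101

Answer: 101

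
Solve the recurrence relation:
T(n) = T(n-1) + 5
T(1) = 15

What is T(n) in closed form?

Unrolling: T(n) = T(1) + 5·(n-1) = 15 + 5(n-1) = 5n + 10.

Answer: T(n) = 5n + 10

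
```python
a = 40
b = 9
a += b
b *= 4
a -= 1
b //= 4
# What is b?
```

Trace:
`a = 40` → a = 40
`b = 9` → b = 9
`a += b` → a = 49
`b *= 4` → b = 36
`a -= 1` → a = 48
`b //= 4` → b = 9
So b = 9

Answer: 9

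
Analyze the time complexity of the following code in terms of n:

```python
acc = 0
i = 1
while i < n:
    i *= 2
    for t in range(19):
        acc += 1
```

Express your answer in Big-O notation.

Each loop level contributes: log n × 1. Multiplying the contributions gives O(log n).

Answer: O(log n)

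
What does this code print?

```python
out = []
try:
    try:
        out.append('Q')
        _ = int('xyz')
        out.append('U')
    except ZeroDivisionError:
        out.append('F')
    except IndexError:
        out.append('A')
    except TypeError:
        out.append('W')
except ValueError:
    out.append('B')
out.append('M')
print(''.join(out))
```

Execution trace: 'Q' (try body) → 'B' (outer except ValueError) → 'M' (after the try/except). Output: QBM

Answer: QBM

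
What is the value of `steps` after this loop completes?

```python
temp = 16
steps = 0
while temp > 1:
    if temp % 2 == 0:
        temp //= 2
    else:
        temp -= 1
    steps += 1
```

Steps to reduce 16 to 1
`steps` takes the values: 0 → 1 → 2 → 3 → 4

Answer: 4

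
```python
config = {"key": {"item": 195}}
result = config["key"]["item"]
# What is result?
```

Trace:
`config = {"key": {"item": 195}}` → config = {'key': {'item': 195}}
`result = config["key"]["item"]` → result = 195
So result = 195

Answer: 195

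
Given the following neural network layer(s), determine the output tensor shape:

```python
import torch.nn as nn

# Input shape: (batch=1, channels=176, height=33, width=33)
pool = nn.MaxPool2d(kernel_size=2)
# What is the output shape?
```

Input: (1, 176, 33, 33) -> Output: (1, 176, 16, 16)

Answer: (1, 176, 16, 16)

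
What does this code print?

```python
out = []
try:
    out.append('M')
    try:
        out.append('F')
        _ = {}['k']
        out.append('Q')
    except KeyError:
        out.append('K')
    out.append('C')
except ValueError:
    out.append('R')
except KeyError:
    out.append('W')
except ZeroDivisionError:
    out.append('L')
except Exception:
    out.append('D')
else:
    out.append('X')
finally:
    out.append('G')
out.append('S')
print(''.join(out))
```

Execution trace: 'M' (try body) → 'F' (inner try body) → 'K' (inner except KeyError) → 'C' (try body, no exception) → 'X' (else) → 'G' (finally) → 'S' (after the try/except). Output: MFKCXGS

Answer: MFKCXGS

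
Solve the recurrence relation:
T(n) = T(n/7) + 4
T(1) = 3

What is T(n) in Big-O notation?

Each step divides n by 7 and adds 4. After log_7(n) steps we reach T(1)=3. So T(n) = 4·log_7(n) + 3 = O(log n).

Answer: O(log n)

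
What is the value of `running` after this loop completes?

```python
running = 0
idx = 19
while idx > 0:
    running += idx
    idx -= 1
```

Sum 19 down to 1
`running` takes the values: 0 → 19 → 37 → 54 → 70 → 85 → 99 → 112 → 124 → 135 → 145 → 154 → 162 → 169 → 175 → 180 → 184 → 187 → 189 → 190

Answer: 190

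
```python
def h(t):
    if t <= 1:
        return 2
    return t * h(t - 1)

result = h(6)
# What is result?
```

h(6) = 6 * 5 * 4 * 3 * 2 * 2 = 1440

Answer: 1440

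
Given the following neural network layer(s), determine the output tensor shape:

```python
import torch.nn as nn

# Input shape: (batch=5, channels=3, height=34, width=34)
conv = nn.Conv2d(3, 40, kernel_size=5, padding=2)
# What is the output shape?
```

Input: (5, 3, 34, 34) -> Output: (5, 40, 34, 34)

Answer: (5, 40, 34, 34)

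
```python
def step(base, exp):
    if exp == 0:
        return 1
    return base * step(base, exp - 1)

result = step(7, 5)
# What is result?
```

step(7, 5) = 7 * 7 * 7 * 7 * 7 = 16807

Answer: 16807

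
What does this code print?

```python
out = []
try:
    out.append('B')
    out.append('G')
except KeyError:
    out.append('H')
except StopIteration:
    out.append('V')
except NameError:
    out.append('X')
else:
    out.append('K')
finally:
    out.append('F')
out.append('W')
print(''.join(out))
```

Execution trace: 'B' (try body) → 'G' (try body, no exception) → 'K' (else) → 'F' (finally) → 'W' (after the try/except). Output: BGKFW

Answer: BGKFW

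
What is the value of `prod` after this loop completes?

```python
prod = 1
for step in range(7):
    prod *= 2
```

2^7 = 128
`prod` takes the values: 1 → 2 → 4 → 8 → 16 → 32 → 64 → 128

Answer: 128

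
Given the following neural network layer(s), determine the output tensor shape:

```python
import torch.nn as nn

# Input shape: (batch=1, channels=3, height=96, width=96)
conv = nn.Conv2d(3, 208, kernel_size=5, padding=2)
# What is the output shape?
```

Input: (1, 3, 96, 96) -> Output: (1, 208, 96, 96)

Answer: (1, 208, 96, 96)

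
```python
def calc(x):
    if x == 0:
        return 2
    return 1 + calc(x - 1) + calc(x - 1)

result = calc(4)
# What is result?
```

calc(x) = 1 + 2·calc(x-1), calc(0)=2. Closed form: (2+1)·2^4 - 1 = 47.

Answer: 47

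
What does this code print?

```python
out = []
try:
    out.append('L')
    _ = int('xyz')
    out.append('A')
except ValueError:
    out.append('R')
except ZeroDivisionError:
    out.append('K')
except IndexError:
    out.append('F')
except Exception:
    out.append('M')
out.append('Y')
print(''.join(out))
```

Execution trace: 'L' (try body) → 'R' (except ValueError) → 'Y' (after the try/except). Output: LRY

Answer: LRY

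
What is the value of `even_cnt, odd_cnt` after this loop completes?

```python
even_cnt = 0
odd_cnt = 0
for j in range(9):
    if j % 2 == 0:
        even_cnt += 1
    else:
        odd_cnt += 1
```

Count evens and odds in range(9)
`even_cnt, odd_cnt` takes the values: (0, 0) → (1, 0) → (1, 1) → (2, 1) → (2, 2) → (3, 2) → (3, 3) → (4, 3) → (4, 4) → (5, 4)

Answer: 5, 4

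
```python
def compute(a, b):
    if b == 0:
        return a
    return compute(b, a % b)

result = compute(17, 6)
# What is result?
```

compute(17, 6) -> compute(6, 5) -> compute(5, 1) -> compute(1, 0) -> 1

Answer: 1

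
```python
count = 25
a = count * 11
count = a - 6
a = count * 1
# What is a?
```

Trace:
`count = 25` → count = 25
`a = count * 11` → a = 275
`count = a - 6` → count = 269
`a = count * 1` → a = 269
So a = 269

Answer: 269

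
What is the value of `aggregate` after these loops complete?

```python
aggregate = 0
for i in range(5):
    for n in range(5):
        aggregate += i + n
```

Sum of all i+n for i,n in 5x5
`aggregate` takes the values: 0 → 1 → 3 → 6 → 10 → 11 → 13 → 16 → 20 → 25 → 27 → 30 → 34 → 39 → 45 → 48 → 52 → 57 → 63 → 70 → 74 → 79 → 85 → 92 → 100

Answer: 100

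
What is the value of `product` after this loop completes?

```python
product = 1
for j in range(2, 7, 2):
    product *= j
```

Product of even numbers 2 to 6
`product` takes the values: 1 → 2 → 8 → 48

Answer: 48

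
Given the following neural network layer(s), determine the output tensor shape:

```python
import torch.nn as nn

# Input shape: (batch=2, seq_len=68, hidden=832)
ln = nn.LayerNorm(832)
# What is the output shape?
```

Input: (2, 68, 832) -> Output: (2, 68, 832)

Answer: (2, 68, 832)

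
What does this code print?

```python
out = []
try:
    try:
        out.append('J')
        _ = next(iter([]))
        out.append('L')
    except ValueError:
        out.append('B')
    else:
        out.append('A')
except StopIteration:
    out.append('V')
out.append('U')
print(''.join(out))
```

Execution trace: 'J' (inner try body) → 'V' (outer except StopIteration) → 'U' (after the try/except). Output: JVU

Answer: JVU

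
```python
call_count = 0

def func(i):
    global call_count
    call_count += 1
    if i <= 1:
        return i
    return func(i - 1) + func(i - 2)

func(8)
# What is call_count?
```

Calls(i) = 1 + Calls(i-1) + Calls(i-2); Calls(0)=Calls(1)=1. For i=8 this gives 67.

Answer: 67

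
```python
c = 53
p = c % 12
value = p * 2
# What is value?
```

Trace:
`c = 53` → c = 53
`p = c % 12` → p = 5
`value = p * 2` → value = 10
So value = 10

Answer: 10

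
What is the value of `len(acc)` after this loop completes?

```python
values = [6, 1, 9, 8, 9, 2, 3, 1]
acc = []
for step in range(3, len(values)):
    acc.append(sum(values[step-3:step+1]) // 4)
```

Number of 4-element averages
`acc` takes the values: [] → [6] → [6, 6] → [6, 6, 7] → [6, 6, 7, 5] → [6, 6, 7, 5, 3]
So `len(acc)` = 5

Answer: 5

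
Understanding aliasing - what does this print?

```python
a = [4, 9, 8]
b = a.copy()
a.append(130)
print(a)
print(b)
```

Key concept: list.copy() creates independent copy.
Step by step:
`a = [4, 9, 8]` → a = [4, 9, 8]
`b = a.copy()` → b = [4, 9, 8]
`a.append(130)` → a = [4, 9, 8, 130]
`print(a)` → prints [4, 9, 8, 130]
`print(b)` → prints [4, 9, 8]

Answer:
[4, 9, 8, 130]
[4, 9, 8]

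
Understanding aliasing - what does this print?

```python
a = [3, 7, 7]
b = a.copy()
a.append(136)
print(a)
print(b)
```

Key concept: list.copy() creates independent copy.
Step by step:
`a = [3, 7, 7]` → a = [3, 7, 7]
`b = a.copy()` → b = [3, 7, 7]
`a.append(136)` → a = [3, 7, 7, 136]
`print(a)` → prints [3, 7, 7, 136]
`print(b)` → prints [3, 7, 7]

Answer:
[3, 7, 7, 136]
[3, 7, 7]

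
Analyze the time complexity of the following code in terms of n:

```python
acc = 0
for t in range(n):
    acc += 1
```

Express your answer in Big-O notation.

Each loop level contributes: n. Multiplying the contributions gives O(n).

Answer: O(n)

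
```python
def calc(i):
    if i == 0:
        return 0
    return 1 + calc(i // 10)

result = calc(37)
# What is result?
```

Count of digits of 37: 2

Answer: 2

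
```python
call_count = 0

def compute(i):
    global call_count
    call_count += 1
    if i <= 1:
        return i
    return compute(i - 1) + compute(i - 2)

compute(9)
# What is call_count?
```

Calls(i) = 1 + Calls(i-1) + Calls(i-2); Calls(0)=Calls(1)=1. For i=9 this gives 109.

Answer: 109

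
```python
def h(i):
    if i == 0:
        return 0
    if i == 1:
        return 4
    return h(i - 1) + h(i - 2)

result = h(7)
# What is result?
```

Build up from base cases: h(0)=0, h(1)=4, h(2)=4, h(3)=8, h(4)=12, h(5)=20, h(6)=32, ..., h(7)=52

Answer: 52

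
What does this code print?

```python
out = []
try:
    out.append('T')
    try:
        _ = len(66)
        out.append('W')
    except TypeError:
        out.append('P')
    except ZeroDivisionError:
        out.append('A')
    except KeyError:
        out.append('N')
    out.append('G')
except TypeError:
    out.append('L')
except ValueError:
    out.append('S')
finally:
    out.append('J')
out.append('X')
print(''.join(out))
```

Execution trace: 'T' (try body) → 'P' (inner except TypeError) → 'G' (try body, no exception) → 'J' (finally) → 'X' (after the try/except). Output: TPGJX

Answer: TPGJX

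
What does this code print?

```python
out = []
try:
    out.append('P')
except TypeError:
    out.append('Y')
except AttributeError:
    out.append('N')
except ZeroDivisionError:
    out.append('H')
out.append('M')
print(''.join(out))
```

Execution trace: 'P' (try body, no exception) → 'M' (after the try/except). Output: PM

Answer: PM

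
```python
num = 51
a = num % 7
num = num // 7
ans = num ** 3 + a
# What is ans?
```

Trace:
`num = 51` → num = 51
`a = num % 7` → a = 2
`num = num // 7` → num = 7
`ans = num ** 3 + a` → ans = 345
So ans = 345

Answer: 345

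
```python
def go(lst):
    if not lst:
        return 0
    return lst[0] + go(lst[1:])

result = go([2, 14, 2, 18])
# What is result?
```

2 + 14 + 2 + 18 + 0 = 36

Answer: 36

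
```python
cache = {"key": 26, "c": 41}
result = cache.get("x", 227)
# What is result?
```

Trace:
`cache = {"key": 26, "c": 41}` → cache = {'key': 26, 'c': 41}
`result = cache.get("x", 227)` → result = 227
So result = 227

Answer: 227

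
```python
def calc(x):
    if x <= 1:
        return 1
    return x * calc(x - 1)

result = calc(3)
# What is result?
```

calc(3) = 3 * 2 * 1 = 6

Answer: 6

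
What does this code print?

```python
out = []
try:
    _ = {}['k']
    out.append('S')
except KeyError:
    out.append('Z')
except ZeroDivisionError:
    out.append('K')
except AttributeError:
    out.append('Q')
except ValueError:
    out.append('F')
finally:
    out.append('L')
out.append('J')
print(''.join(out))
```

Execution trace: 'Z' (except KeyError) → 'L' (finally) → 'J' (after the try/except). Output: ZLJ

Answer: ZLJ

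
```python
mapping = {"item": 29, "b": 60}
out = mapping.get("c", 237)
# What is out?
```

Trace:
`mapping = {"item": 29, "b": 60}` → mapping = {'item': 29, 'b': 60}
`out = mapping.get("c", 237)` → out = 237
So out = 237

Answer: 237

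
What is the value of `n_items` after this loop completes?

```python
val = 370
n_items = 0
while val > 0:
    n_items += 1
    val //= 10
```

Count digits by repeated division by 10
`n_items` takes the values: 0 → 1 → 2 → 3

Answer: 3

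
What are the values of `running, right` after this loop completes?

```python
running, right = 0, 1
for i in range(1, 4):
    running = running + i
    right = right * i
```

Sum and factorial of 1 to 3
`running, right` takes the values: (0, 1) → (1, 1) → (3, 1) → (3, 2) → (6, 2) → (6, 6)

Answer: 6, 6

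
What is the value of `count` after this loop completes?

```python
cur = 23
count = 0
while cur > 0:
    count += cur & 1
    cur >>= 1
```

Count set bits in 23 (binary: 0b10111)
`count` takes the values: 0 → 1 → 2 → 3 → 4

Answer: 4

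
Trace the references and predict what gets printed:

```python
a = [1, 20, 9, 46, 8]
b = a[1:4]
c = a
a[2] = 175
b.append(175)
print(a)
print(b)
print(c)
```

Key concept: slice vs alias.
Step by step:
`a = [1, 20, 9, 46, 8]` → a = [1, 20, 9, 46, 8]
`b = a[1:4]` → b = [20, 9, 46]
`c = a` → c = [1, 20, 9, 46, 8] (same object as a)
`a[2] = 175` → a = [1, 20, 175, 46, 8] (same object as c); c = [1, 20, 175, 46, 8] (same object as a)
`b.append(175)` → b = [20, 9, 46, 175]
`print(a)` → prints [1, 20, 175, 46, 8]
`print(b)` → prints [20, 9, 46, 175]
`print(c)` → prints [1, 20, 175, 46, 8]

Answer:
[1, 20, 175, 46, 8]
[20, 9, 46, 175]
[1, 20, 175, 46, 8]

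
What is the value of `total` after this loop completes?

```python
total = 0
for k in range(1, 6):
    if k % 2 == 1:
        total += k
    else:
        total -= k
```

Add odd, subtract even
`total` takes the values: 0 → 1 → -1 → 2 → -2 → 3

Answer: 3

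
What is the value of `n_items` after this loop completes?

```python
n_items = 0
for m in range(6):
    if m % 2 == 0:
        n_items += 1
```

Count numbers divisible by 2 in range(6)
`n_items` takes the values: 0 → 1 → 2 → 3

Answer: 3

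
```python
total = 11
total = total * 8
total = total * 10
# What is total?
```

Trace:
`total = 11` → total = 11
`total = total * 8` → total = 88
`total = total * 10` → total = 880
So total = 880

Answer: 880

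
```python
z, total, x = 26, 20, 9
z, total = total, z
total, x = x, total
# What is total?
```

Trace:
`z, total, x = 26, 20, 9` → z = 26; total = 20; x = 9
`z, total = total, z` → z = 20; total = 26
`total, x = x, total` → total = 9; x = 26
So total = 9

Answer: 9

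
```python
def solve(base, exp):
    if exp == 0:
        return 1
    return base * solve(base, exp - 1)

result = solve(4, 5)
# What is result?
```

solve(4, 5) = 4 * 4 * 4 * 4 * 4 = 1024

Answer: 1024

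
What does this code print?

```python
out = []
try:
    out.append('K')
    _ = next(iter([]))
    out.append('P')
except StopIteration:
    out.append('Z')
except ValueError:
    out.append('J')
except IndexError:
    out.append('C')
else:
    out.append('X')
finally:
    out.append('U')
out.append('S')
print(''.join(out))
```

Execution trace: 'K' (try body) → 'Z' (except StopIteration) → 'U' (finally) → 'S' (after the try/except). Output: KZUS

Answer: KZUS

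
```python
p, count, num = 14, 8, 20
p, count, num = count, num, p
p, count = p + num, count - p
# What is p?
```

Trace:
`p, count, num = 14, 8, 20` → p = 14; count = 8; num = 20
`p, count, num = count, num, p` → p = 8; count = 20; num = 14
`p, count = p + num, count - p` → p = 22; count = 12
So p = 22

Answer: 22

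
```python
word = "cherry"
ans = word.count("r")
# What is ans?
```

Trace:
`word = "cherry"` → word = 'cherry'
`ans = word.count("r")` → ans = 2
So ans = 2

Answer: 2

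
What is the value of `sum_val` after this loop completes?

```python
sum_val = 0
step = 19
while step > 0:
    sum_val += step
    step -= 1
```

Sum 19 down to 1
`sum_val` takes the values: 0 → 19 → 37 → 54 → 70 → 85 → 99 → 112 → 124 → 135 → 145 → 154 → 162 → 169 → 175 → 180 → 184 → 187 → 189 → 190

Answer: 190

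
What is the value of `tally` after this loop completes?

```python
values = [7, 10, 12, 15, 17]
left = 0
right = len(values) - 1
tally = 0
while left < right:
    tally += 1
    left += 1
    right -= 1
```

Iterations until pointers meet (list length 5)
`tally` takes the values: 0 → 1 → 2

Answer: 2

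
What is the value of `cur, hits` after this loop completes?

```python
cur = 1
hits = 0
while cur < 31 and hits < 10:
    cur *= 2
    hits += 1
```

Double until >= 31 or 10 iterations
`cur, hits` takes the values: (1, 0) → (2, 0) → (2, 1) → (4, 1) → (4, 2) → (8, 2) → (8, 3) → (16, 3) → (16, 4) → (32, 4) → (32, 5)

Answer: 32, 5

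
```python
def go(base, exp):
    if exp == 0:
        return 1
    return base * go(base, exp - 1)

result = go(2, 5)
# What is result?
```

go(2, 5) = 2 * 2 * 2 * 2 * 2 = 32

Answer: 32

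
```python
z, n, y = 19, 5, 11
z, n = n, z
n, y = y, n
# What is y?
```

Trace:
`z, n, y = 19, 5, 11` → z = 19; n = 5; y = 11
`z, n = n, z` → z = 5; n = 19
`n, y = y, n` → n = 11; y = 19
So y = 19

Answer: 19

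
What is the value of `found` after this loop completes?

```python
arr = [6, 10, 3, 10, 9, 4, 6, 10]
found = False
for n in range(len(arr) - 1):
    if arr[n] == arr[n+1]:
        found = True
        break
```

Check consecutive duplicates in [6, 10, 3, 10, 9, 4, 6, 10]
`found` takes the values: False

Answer: False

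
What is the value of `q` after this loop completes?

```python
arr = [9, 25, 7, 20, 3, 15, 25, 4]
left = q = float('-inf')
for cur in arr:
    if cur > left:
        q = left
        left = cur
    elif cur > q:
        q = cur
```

Second largest (with repeats) in [9, 25, 7, 20, 3, 15, 25, 4]
`q` takes the values: -inf → 9 → 20 → 25

Answer: 25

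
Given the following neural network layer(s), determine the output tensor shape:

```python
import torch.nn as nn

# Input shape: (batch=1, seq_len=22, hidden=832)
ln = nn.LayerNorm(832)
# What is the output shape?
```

Input: (1, 22, 832) -> Output: (1, 22, 832)

Answer: (1, 22, 832)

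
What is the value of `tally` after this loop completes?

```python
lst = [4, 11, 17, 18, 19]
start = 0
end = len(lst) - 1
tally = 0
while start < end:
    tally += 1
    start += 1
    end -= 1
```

Iterations until pointers meet (list length 5)
`tally` takes the values: 0 → 1 → 2

Answer: 2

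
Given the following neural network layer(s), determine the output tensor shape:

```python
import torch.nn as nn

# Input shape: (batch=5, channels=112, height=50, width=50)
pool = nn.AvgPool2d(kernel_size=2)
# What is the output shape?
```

Input: (5, 112, 50, 50) -> Output: (5, 112, 25, 25)

Answer: (5, 112, 25, 25)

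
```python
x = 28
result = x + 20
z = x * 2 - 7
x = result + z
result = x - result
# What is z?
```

Trace:
`x = 28` → x = 28
`result = x + 20` → result = 48
`z = x * 2 - 7` → z = 49
`x = result + z` → x = 97
`result = x - result` → result = 49
So z = 49

Answer: 49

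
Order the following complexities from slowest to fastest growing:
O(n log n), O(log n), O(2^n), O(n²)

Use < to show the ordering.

Ordered by growth rate: O(log n) < O(n log n) < O(n²) < O(2^n)

Answer: O(log n) < O(n log n) < O(n²) < O(2^n)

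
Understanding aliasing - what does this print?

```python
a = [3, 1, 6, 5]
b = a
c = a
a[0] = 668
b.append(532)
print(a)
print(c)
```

Key concept: multiple aliases.
Step by step:
`a = [3, 1, 6, 5]` → a = [3, 1, 6, 5]
`b = a` → b = [3, 1, 6, 5] (same object as a)
`c = a` → c = [3, 1, 6, 5] (same object as a, b)
`a[0] = 668` → a = [668, 1, 6, 5] (same object as b, c); b = [668, 1, 6, 5] (same object as a, c); c = [668, 1, 6, 5] (same object as a, b)
`b.append(532)` → a = [668, 1, 6, 5, 532] (same object as b, c); b = [668, 1, 6, 5, 532] (same object as a, c); c = [668, 1, 6, 5, 532] (same object as a, b)
`print(a)` → prints [668, 1, 6, 5, 532]
`print(c)` → prints [668, 1, 6, 5, 532]

Answer:
[668, 1, 6, 5, 532]
[668, 1, 6, 5, 532]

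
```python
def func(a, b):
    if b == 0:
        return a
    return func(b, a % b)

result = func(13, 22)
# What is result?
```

func(13, 22) -> func(22, 13) -> func(13, 9) -> func(9, 4) -> func(4, 1) -> func(1, 0) -> 1

Answer: 1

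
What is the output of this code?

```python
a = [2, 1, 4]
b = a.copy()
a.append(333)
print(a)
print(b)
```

Key concept: list.copy() creates independent copy.
Step by step:
`a = [2, 1, 4]` → a = [2, 1, 4]
`b = a.copy()` → b = [2, 1, 4]
`a.append(333)` → a = [2, 1, 4, 333]
`print(a)` → prints [2, 1, 4, 333]
`print(b)` → prints [2, 1, 4]

Answer:
[2, 1, 4, 333]
[2, 1, 4]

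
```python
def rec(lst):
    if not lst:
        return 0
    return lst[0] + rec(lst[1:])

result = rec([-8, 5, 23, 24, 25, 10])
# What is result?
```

(-8) + 5 + 23 + 24 + 25 + 10 + 0 = 79

Answer: 79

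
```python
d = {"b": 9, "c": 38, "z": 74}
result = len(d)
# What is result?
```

Trace:
`d = {"b": 9, "c": 38, "z": 74}` → d = {'b': 9, 'c': 38, 'z': 74}
`result = len(d)` → result = 3
So result = 3

Answer: 3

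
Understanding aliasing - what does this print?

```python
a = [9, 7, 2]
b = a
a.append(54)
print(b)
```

Key concept: basic list aliasing.
Step by step:
`a = [9, 7, 2]` → a = [9, 7, 2]
`b = a` → b = [9, 7, 2] (same object as a)
`a.append(54)` → a = [9, 7, 2, 54] (same object as b); b = [9, 7, 2, 54] (same object as a)
`print(b)` → prints [9, 7, 2, 54]

Answer: [9, 7, 2, 54]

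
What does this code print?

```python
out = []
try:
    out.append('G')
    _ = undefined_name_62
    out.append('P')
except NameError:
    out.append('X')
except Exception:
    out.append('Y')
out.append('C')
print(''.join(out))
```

Execution trace: 'G' (try body) → 'X' (except NameError) → 'C' (after the try/except). Output: GXC

Answer: GXC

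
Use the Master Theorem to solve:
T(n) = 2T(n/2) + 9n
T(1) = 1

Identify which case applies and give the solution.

a=2, b=2, f(n)=9n. log_2(2) = 1. Since c=1 = 1, Case 2 applies: T(n) = Θ(n^log_b(a) · log n) = O(n log n).

Answer: O(n log n) - Case 2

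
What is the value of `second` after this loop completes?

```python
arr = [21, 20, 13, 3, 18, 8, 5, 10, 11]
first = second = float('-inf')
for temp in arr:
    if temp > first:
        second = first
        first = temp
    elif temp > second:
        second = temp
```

Second largest (with repeats) in [21, 20, 13, 3, 18, 8, 5, 10, 11]
`second` takes the values: -inf → 20

Answer: 20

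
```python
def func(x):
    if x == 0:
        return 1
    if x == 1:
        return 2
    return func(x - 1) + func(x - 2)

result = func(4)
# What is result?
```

Build up from base cases: func(0)=1, func(1)=2, func(2)=3, func(3)=5, func(4)=8

Answer: 8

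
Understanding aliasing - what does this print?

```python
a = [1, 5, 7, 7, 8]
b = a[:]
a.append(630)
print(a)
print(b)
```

Key concept: slice [:] creates copy.
Step by step:
`a = [1, 5, 7, 7, 8]` → a = [1, 5, 7, 7, 8]
`b = a[:]` → b = [1, 5, 7, 7, 8]
`a.append(630)` → a = [1, 5, 7, 7, 8, 630]
`print(a)` → prints [1, 5, 7, 7, 8, 630]
`print(b)` → prints [1, 5, 7, 7, 8]

Answer:
[1, 5, 7, 7, 8, 630]
[1, 5, 7, 7, 8]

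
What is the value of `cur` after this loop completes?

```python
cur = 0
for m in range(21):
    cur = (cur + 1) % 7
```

Increment mod 7, 21 times = 0
`cur` takes the values: 0 → 1 → 2 → 3 → 4 → 5 → 6 → 0 → 1 → 2 → 3 → 4 → 5 → 6 → 0 → 1 → 2 → 3 → 4 → 5 → 6 → 0

Answer: 0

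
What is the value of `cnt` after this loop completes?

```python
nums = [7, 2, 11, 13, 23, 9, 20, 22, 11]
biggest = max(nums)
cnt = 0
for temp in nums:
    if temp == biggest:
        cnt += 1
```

Count of max value 23 in [7, 2, 11, 13, 23, 9, 20, 22, 11]
`cnt` takes the values: 0 → 1

Answer: 1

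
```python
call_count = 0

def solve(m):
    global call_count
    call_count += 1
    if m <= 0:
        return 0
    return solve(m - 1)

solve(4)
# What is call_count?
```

Linear recursion stepping by 1: 5 calls from m=4 down to ≤0.

Answer: 5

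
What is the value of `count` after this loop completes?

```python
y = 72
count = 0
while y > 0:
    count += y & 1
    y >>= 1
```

Count set bits in 72 (binary: 0b1001000)
`count` takes the values: 0 → 1 → 2

Answer: 2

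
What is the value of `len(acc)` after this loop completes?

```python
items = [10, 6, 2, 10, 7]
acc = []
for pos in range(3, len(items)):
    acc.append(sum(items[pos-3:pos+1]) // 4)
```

Number of 4-element averages
`acc` takes the values: [] → [7] → [7, 6]
So `len(acc)` = 2

Answer: 2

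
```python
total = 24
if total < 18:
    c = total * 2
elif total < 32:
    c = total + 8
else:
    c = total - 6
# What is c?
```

Trace:
`total = 24` → total = 24
`if total < 18: ...` → total < 18 is False, total < 32 is True → c = 32
So c = 32

Answer: 32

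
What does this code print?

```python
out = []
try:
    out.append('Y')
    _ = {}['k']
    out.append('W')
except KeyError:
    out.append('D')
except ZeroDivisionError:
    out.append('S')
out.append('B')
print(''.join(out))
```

Execution trace: 'Y' (try body) → 'D' (except KeyError) → 'B' (after the try/except). Output: YDB

Answer: YDB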